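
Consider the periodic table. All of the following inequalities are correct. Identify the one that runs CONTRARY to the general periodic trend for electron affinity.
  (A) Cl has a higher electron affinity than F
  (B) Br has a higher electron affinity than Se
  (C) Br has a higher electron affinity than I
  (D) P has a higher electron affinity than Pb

(A)

The general trend: electron affinity increases across a period and decreases down a group.
(A) Cl (period 3, group 17) vs F (period 2, group 17): the stated order contradicts the simple trend.
(B) Br (period 4, group 17) vs Se (period 4, group 16): the stated order agrees with the simple trend.
(C) Br (period 4, group 17) vs I (period 5, group 17): the stated order agrees with the simple trend.
(D) P (period 3, group 15) vs Pb (period 6, group 14): the stated order agrees with the simple trend.
The exception is (A): F's small 2p subshell makes the incoming electron feel strong e⁻–e⁻ repulsion, so Cl actually releases more energy on gaining an electron.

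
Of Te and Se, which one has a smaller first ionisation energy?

Se is in period 4, group 16; Te is in period 5, group 16.
IE₁ increases left→right with effective nuclear charge and decreases top→bottom as the valence shell moves farther out.
All are in group 16, so first ionization energy increases up the group.
So Te has the smaller first ionisation energy (Te < Se).

Te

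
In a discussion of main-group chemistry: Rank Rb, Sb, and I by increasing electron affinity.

Rb is in period 5, group 1; Sb is in period 5, group 15; I is in period 5, group 17.
Adding an electron releases more energy for atoms nearer the top right (short of the noble gases).
All lie in period 5, so electron affinity increases left to right.
So from lowest to highest: Rb < Sb < I.

Rb, Sb, I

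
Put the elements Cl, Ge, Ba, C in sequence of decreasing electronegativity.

Cl > C > Ge > Ba

C is in period 2, group 14; Cl is in period 3, group 17; Ge is in period 4, group 14; Ba is in period 6, group 2.
Electronegativity increases across a period and decreases down a group, tracking effective nuclear charge and atomic size.
Neither a single period nor a single group — weigh both effects.
Ge > Ba: both effects reinforce here, so Ge is clearly the higher of the two.
C > Ge: C sits above Ge in group 14, so the down-group effect alone puts C higher.
Cl > C: the two effects oppose for this pair; the across-period effect wins (3.16 vs 2.55).
For reference (Pauling): C 2.55, Cl 3.16, Ge 2.01, Ba 0.89.
So from highest to lowest: Cl > C > Ge > Ba.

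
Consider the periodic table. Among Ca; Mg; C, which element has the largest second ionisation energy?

After 1 electron has been removed, what remains? Ca⁺ still has 1 valence electron; Mg⁺ still has 1 valence electron; C⁺ still has 3 valence electrons.
All are still removing valence electrons, so compare the +1 ions as you would atoms: IE_2 generally rises across a period (higher Z_eff) and falls down a group (larger shell), subject to the usual subshell exceptions.
Valence configurations: Ca⁺ [Ar]4s¹, Mg⁺ [Ne]3s¹, C⁺ [He]2s²2p¹.
Tabulated IE_2 (kJ/mol): Ca 1145, Mg 1451, C 2353.
Hence IE_2: Ca < Mg < C.

C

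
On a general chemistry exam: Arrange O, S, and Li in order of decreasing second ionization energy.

After 1 electron has been removed, what remains? O⁺ still has 5 valence electrons; S⁺ still has 5 valence electrons; Li⁺ is the bare [He] core.
Core electrons are held far more tightly than valence electrons, so Li tops the IE_2 order.
Valence configurations: O⁺ [He]2s²2p³, S⁺ [Ne]3s²3p³.
Approximate IE_2 values (kJ/mol): O 3388, S 2252, Li 7298.
Hence IE_2: S < O < Li.

Li, O, S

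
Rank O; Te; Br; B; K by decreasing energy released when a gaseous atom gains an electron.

B is in period 2, group 13; O is in period 2, group 16; K is in period 4, group 1; Br is in period 4, group 17; Te is in period 5, group 16.
Adding an electron releases more energy for atoms nearer the top right (short of the noble gases).
Neither a single period nor a single group — weigh both effects.
K > B: this pair runs against the simple trend — see the exception note.
O > K: both effects reinforce here, so O is clearly the higher of the two.
Te > O: this pair runs against the simple trend — see the exception note.
Br > Te: both effects reinforce here, so Br is clearly the higher of the two.
Note the exception: K has a higher electron affinity than B, contrary to the simple trend — B's ns²np¹ configuration gives only a small electron affinity — the sparsely filled np subshell binds an added electron weakly.
Note the exception: Te has a higher electron affinity than O, contrary to the simple trend — O's compact 2p subshell gives strong electron–electron repulsion on the added electron.
For reference (kJ/mol): B 27, O 141, K 48, Br 325, Te 190.
So from highest to lowest: Br > Te > O > K > B.

Br > Te > O > K > B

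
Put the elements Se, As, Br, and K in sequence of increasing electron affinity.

K is in period 4, group 1; As is in period 4, group 15; Se is in period 4, group 16; Br is in period 4, group 17.
EA tends to increase across a period and decrease down a group, though the pattern is less regular than for IE or radius.
All lie in period 4, so electron affinity increases left to right.
So from lowest to highest: K < As < Se < Br.

K, As, Se, Br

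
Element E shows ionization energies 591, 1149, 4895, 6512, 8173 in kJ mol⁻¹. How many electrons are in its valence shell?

Look for the largest jump between consecutive ionization energies: IE3/IE2 ≈ 4.3, far larger than any earlier ratio.
That jump marks the point where a core electron is being removed. So the atom has 2 valence electrons.

2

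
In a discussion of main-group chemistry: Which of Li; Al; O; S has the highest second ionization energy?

After 1 electron has been removed, what remains? Li⁺ is the bare [He] core; Al⁺ still has 2 valence electrons; O⁺ still has 5 valence electrons; S⁺ still has 5 valence electrons.
Breaking into a closed-shell core is much more expensive than removing a leftover valence electron — Li has the largest IE_2 here.
Valence configurations: Al⁺ [Ne]3s², O⁺ [He]2s²2p³, S⁺ [Ne]3s²3p³.
Approximate IE_2 values (kJ/mol): Li 7298, Al 1817, O 3388, S 2252.
So the second ionization energies run Al < S < O < Li.

Li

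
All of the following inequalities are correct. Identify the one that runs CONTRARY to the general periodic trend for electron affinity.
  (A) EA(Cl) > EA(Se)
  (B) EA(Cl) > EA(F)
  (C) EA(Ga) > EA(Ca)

The general trend: electron affinity increases across a period and decreases down a group.
(A) Cl (period 3, group 17) vs Se (period 4, group 16): the stated order agrees with the simple trend.
(B) Cl (period 3, group 17) vs F (period 2, group 17): the stated order contradicts the simple trend.
(C) Ga (period 4, group 13) vs Ca (period 4, group 2): the stated order agrees with the simple trend.
The exception is (B): F's small 2p subshell makes the incoming electron feel strong e⁻–e⁻ repulsion, so Cl actually releases more energy on gaining an electron.

(B)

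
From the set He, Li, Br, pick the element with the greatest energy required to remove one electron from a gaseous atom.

He is in period 1, group 18; Li is in period 2, group 1; Br is in period 4, group 17.
Removing the outermost electron gets harder across a period and easier down a group.
These span different periods and groups, so the two trends combine.
Br > Li: period and group pull opposite ways; the across-period shift dominates (1140 vs 520 kJ/mol).
He > Br: relative to Br, both the across-period and down-group shifts push He's first ionization energy up.
Tabulated first ionization energy (kJ/mol): He 2372, Li 520, Br 1140.
The greatest energy required to remove one electron from a gaseous atom among these belongs to He.

He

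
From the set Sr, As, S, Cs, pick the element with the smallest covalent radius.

S is in period 3, group 16; As is in period 4, group 15; Sr is in period 5, group 2; Cs is in period 6, group 1.
Radius decreases left→right (rising Z_eff, same n) and increases top→bottom (higher n).
These span different periods and groups, so the two trends combine.
As > S: both effects reinforce here, so As is clearly the larger of the two.
Sr > As: both effects reinforce here, so Sr is clearly the larger of the two.
Cs > Sr: both effects reinforce here, so Cs is clearly the larger of the two.
Tabulated atomic radius (pm): S 103, As 121, Sr 185, Cs 232.
The smallest covalent radius among these belongs to S.

S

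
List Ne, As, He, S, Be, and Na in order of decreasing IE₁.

He > Ne > S > As > Be > Na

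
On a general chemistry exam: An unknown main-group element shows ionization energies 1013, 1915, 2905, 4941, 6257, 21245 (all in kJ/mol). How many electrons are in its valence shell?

Look for the largest jump between consecutive ionization energies: IE6/IE5 ≈ 3.4, far larger than any earlier ratio.
That jump marks the point where a core electron is being removed. So the atom has 5 valence electrons.

5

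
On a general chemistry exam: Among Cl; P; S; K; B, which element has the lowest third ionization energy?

Consider each +2 ion: Cl²⁺ still has 5 valence electrons; P²⁺ still has 3 valence electrons; S²⁺ still has 4 valence electrons; K²⁺ is already 1 electron into the core; B²⁺ still has 1 valence electron.
Pulling an electron out of a noble-gas core costs far more than removing a remaining valence electron, so K sits at the high end of IE_3.
Valence configurations: Cl²⁺ [Ne]3s²3p³, P²⁺ [Ne]3s²3p¹, S²⁺ [Ne]3s²3p², B²⁺ [He]2s¹.
Approximate IE_3 values (kJ/mol): Cl 3822, P 2914, S 3357, K 4420, B 3660.
Putting it together, IE_3: P < S < B < Cl < K.

P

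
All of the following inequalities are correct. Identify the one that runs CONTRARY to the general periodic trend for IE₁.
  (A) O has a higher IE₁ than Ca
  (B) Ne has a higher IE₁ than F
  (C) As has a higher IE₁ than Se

The general trend: IE₁ increases across a period and decreases down a group.
(A) O (period 2, group 16) vs Ca (period 4, group 2): the stated order agrees with the simple trend.
(B) Ne (period 2, group 18) vs F (period 2, group 17): the stated order agrees with the simple trend.
(C) As (period 4, group 15) vs Se (period 4, group 16): the stated order contradicts the simple trend.
The exception is (C): Se (4p⁴) ionizes more easily than half-filled As (4p³).

(C)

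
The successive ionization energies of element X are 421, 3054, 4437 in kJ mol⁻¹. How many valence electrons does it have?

Look for the largest jump between consecutive ionization energies: IE2/IE1 ≈ 7.3, far larger than any earlier ratio.
That jump marks the point where a core electron is being removed. So the atom has 1 valence electron.

1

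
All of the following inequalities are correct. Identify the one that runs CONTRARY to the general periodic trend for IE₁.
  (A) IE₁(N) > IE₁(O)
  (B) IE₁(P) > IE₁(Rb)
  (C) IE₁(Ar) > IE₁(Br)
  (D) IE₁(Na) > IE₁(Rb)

(A)

The general trend: IE₁ increases across a period and decreases down a group.
(A) N (period 2, group 15) vs O (period 2, group 16): the stated order contradicts the simple trend.
(B) P (period 3, group 15) vs Rb (period 5, group 1): the stated order agrees with the simple trend.
(C) Ar (period 3, group 18) vs Br (period 4, group 17): the stated order agrees with the simple trend.
(D) Na (period 3, group 1) vs Rb (period 5, group 1): the stated order agrees with the simple trend.
The exception is (A): pairing an electron in O's 2p⁴ costs repulsion energy, so O ionizes more easily than half-filled N (2p³).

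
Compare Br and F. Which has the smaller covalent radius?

F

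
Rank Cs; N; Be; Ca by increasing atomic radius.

N < Be < Ca < Cs

Be is in period 2, group 2; N is in period 2, group 15; Ca is in period 4, group 2; Cs is in period 6, group 1.
Atomic radius shrinks across a period as nuclear charge pulls the same shell inward, and grows down a group as new shells are added.
Here both period and group differ, so the two effects have to be weighed against each other.
Be > N: Be lies to the left of N in period 2, so the across-period effect alone puts Be larger.
Ca > Be: Ca sits below Be in group 2, so the down-group effect alone puts Ca larger.
Cs > Ca: both effects reinforce here, so Cs is clearly the larger of the two.
Tabulated atomic radius (pm): Be 102, N 71, Ca 171, Cs 232.
So from smallest to largest: N < Be < Ca < Cs.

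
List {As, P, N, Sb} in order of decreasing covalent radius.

Sb > As > P > N

N is in period 2, group 15; P is in period 3, group 15; As is in period 4, group 15; Sb is in period 5, group 15.
Atomic radius shrinks across a period as nuclear charge pulls the same shell inward, and grows down a group as new shells are added.
All are in group 15, so atomic radius increases down the group.
So from largest to smallest: Sb > As > P > N.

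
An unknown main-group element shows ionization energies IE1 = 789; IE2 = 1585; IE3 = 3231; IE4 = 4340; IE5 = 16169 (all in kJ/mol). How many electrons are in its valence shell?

4

Look for the largest jump between consecutive ionization energies: IE5/IE4 ≈ 3.7, far larger than any earlier ratio.
That jump marks the point where a core electron is being removed. So the atom has 4 valence electrons.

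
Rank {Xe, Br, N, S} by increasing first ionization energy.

S < Br < Xe < N

Across a period the outer electron is held more tightly (higher IE₁); down a group it sits in a higher shell, more shielded, and comes off more easily.
These sit on a diagonal, where the across-period and down-group effects partly cancel.
Br > S: the two effects oppose for this pair; the across-period effect wins (1140 vs 1000 kJ/mol).
Xe > Br: the two effects oppose for this pair; the across-period effect wins (1170 vs 1140 kJ/mol).
N > Xe: the two effects oppose for this pair; the down-group effect wins (1402 vs 1170 kJ/mol).
Tabulated first ionization energy (kJ/mol): N 1402, S 1000, Br 1140, Xe 1170.
So from lowest to highest: S < Br < Xe < N.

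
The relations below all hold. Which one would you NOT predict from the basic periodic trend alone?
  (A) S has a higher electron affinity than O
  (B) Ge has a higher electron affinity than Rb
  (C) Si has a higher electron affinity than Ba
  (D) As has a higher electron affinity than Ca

(A)

The general trend: electron affinity increases across a period and decreases down a group.
(A) S (period 3, group 16) vs O (period 2, group 16): the stated order contradicts the simple trend.
(B) Ge (period 4, group 14) vs Rb (period 5, group 1): the stated order agrees with the simple trend.
(C) Si (period 3, group 14) vs Ba (period 6, group 2): the stated order agrees with the simple trend.
(D) As (period 4, group 15) vs Ca (period 4, group 2): the stated order agrees with the simple trend.
The exception is (A): the compact 2p subshell of O repels the added electron more than S's larger 3p does.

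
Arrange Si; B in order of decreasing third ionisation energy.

IE_3 is the cost of taking one more electron from the +2 cation: Si²⁺ still has 2 valence electrons; B²⁺ still has 1 valence electron.
All are still removing valence electrons, so compare the +2 ions as you would atoms: IE_3 generally rises across a period (higher Z_eff) and falls down a group (larger shell), subject to the usual subshell exceptions.
Valence configurations: Si²⁺ [Ne]3s², B²⁺ [He]2s¹.
Approximate IE_3 values (kJ/mol): Si 3232, B 3660.
Putting it together, IE_3: Si < B.

B > Si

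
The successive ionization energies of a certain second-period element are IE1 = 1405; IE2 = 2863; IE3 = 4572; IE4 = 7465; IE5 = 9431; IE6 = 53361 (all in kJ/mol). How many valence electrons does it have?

5

Look for the largest jump between consecutive ionization energies: IE6/IE5 ≈ 5.7, far larger than any earlier ratio.
That jump marks the point where a core electron is being removed. So the atom has 5 valence electrons.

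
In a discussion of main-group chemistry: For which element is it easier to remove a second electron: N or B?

IE_2 is the cost of taking one more electron from the +1 cation: N⁺ still has 4 valence electrons; B⁺ still has 2 valence electrons.
All are still removing valence electrons, so compare the +1 ions as you would atoms: IE_2 generally rises across a period (higher Z_eff) and falls down a group (larger shell), subject to the usual subshell exceptions.
Valence configurations: N⁺ [He]2s²2p², B⁺ [He]2s².
The numbers (kJ/mol): N 2856, B 2427.
Hence IE_2: B < N.

B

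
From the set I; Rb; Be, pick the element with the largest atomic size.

Rb

Be is in period 2, group 2; Rb is in period 5, group 1; I is in period 5, group 17.
Across a period the added protons contract the valence shell; down a group each new principal shell makes the atom larger.
These span different periods and groups, so the two trends combine.
I > Be: the two effects oppose for this pair; the down-group effect wins (133 vs 102 pm).
Rb > I: Rb lies to the left of I in period 5, so the across-period effect alone puts Rb larger.
Tabulated atomic radius (pm): Be 102, Rb 210, I 133.
The largest atomic size among these belongs to Rb.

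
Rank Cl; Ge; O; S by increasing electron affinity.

Ge, O, S, Cl

Adding an electron releases more energy for atoms nearer the top right (short of the noble gases).
These span different periods and groups, so the two trends combine.
O > Ge: relative to Ge, both the across-period and down-group shifts push O's electron affinity up.
S > O: this pair runs against the simple trend — see the exception note.
Cl > S: both are in period 3; the period trend gives Cl the larger value.
Note the exception: S has a higher electron affinity than O, contrary to the simple trend — the compact 2p subshell of O repels the added electron more than S's larger 3p does.
Tabulated electron affinity (kJ/mol): O 141, S 200, Cl 349, Ge 119.
So from lowest to highest: Ge < O < S < Cl.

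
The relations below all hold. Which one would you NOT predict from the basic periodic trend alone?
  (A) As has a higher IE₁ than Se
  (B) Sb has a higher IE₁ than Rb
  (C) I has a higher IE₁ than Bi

(A)

The general trend: IE₁ increases across a period and decreases down a group.
(A) As (period 4, group 15) vs Se (period 4, group 16): the stated order contradicts the simple trend.
(B) Sb (period 5, group 15) vs Rb (period 5, group 1): the stated order agrees with the simple trend.
(C) I (period 5, group 17) vs Bi (period 6, group 15): the stated order agrees with the simple trend.
The exception is (A): Se (4p⁴) ionizes more easily than half-filled As (4p³).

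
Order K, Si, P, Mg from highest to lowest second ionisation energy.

After 1 electron has been removed, what remains? K⁺ is the bare [Ar] core; Si⁺ still has 3 valence electrons; P⁺ still has 4 valence electrons; Mg⁺ still has 1 valence electron.
Core electrons are held far more tightly than valence electrons, so K tops the IE_2 order.
Valence configurations: Si⁺ [Ne]3s²3p¹, P⁺ [Ne]3s²3p², Mg⁺ [Ne]3s¹.
Tabulated IE_2 (kJ/mol): K 3052, Si 1577, P 1907, Mg 1451.
So the second ionization energies run Mg < Si < P < K.

K > P > Si > Mg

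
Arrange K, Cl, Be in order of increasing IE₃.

Cl < K < Be

After 2 electrons have been removed, what remains? K²⁺ is already 1 electron into the core; Cl²⁺ still has 5 valence electrons; Be²⁺ is the bare [He] core.
Core electrons are held far more tightly than valence electrons, so K and Be top the IE_3 order.
Tabulated IE_3 (kJ/mol): K 4420, Cl 3822, Be 14849.
Overall IE_3 order: Cl < K < Be.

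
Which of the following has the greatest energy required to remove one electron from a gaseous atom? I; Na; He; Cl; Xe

He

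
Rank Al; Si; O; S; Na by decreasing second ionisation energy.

The second ionization energy removes an electron from the +1 ion. For each element: Al⁺ still has 2 valence electrons; Si⁺ still has 3 valence electrons; O⁺ still has 5 valence electrons; S⁺ still has 5 valence electrons; Na⁺ is the bare [Ne] core.
Core electrons are held far more tightly than valence electrons, so Na tops the IE_2 order.
Valence configurations: Al⁺ [Ne]3s², Si⁺ [Ne]3s²3p¹, O⁺ [He]2s²2p³, S⁺ [Ne]3s²3p³.
Si⁺ loses a lone 3p electron whereas Al⁺ must break into a filled 3s² pair, so IE_2(Al) > IE_2(Si) even though Si has the higher nuclear charge.
The numbers (kJ/mol): Al 1817, Si 1577, O 3388, S 2252, Na 4562.
Putting it together, IE_2: Si < Al < S < O < Na.

Na > O > S > Al > Si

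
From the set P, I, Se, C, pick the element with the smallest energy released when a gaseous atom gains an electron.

EA tends to increase across a period and decrease down a group, though the pattern is less regular than for IE or radius.
These sit on a diagonal, where the across-period and down-group effects partly cancel.
C > P: the two effects oppose for this pair; the down-group effect wins (122 vs 72 kJ/mol).
Se > C: period and group pull opposite ways; the across-period shift dominates (195 vs 122 kJ/mol).
I > Se: period and group pull opposite ways; the across-period shift dominates (295 vs 195 kJ/mol).
Tabulated electron affinity (kJ/mol): C 122, P 72, Se 195, I 295.
The smallest energy released when a gaseous atom gains an electron among these belongs to P.

P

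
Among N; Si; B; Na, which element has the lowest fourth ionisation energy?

IE_4 is the cost of taking one more electron from the +3 cation: N³⁺ still has 2 valence electrons; Si³⁺ still has 1 valence electron; B³⁺ is the bare [He] core; Na³⁺ is already 2 electrons into the core.
Breaking into a closed-shell core is much more expensive than removing a leftover valence electron — Na and B have the largest IE_4 here.
Valence configurations: N³⁺ [He]2s², Si³⁺ [Ne]3s¹.
Approximate IE_4 values (kJ/mol): N 7475, Si 4356, B 25026, Na 9543.
Hence IE_4: Si < N < Na < B.

Si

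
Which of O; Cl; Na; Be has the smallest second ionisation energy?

Be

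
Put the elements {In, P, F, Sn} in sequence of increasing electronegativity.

In, Sn, P, F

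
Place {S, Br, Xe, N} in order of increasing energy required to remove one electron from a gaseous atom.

S, Br, Xe, N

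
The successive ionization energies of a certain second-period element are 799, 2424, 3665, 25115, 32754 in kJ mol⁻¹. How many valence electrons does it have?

3

Look for the largest jump between consecutive ionization energies: IE4/IE3 ≈ 6.9, far larger than any earlier ratio.
That jump marks the point where a core electron is being removed. So the atom has 3 valence electrons.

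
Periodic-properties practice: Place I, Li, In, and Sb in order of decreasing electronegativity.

I > Sb > In > Li

Li is in period 2, group 1; In is in period 5, group 13; Sb is in period 5, group 15; I is in period 5, group 17.
Smaller atoms with higher effective nuclear charge are more electronegative.
These span different periods and groups, so the two trends combine.
In > Li: period and group pull opposite ways; the across-period shift dominates (1.78 vs 0.98).
Sb > In: Sb lies to the right of In in period 5, so the across-period effect alone puts Sb higher.
I > Sb: I lies to the right of Sb in period 5, so the across-period effect alone puts I higher.
For reference (Pauling): Li 0.98, In 1.78, Sb 2.05, I 2.66.
So from highest to lowest: I > Sb > In > Li.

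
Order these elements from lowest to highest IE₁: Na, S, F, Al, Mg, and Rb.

F is in period 2, group 17; Na is in period 3, group 1; Mg is in period 3, group 2; Al is in period 3, group 13; S is in period 3, group 16; Rb is in period 5, group 1.
Removing the outermost electron gets harder across a period and easier down a group.
Here both period and group differ, so the two effects have to be weighed against each other.
Na > Rb: they share group 1; the group trend gives Na the larger value.
Al > Na: both are in period 3; the period trend gives Al the larger value.
Mg > Al: this pair runs against the simple trend — see the exception note.
S > Mg: both are in period 3; the period trend gives S the larger value.
F > S: both effects reinforce here, so F is clearly the higher of the two.
Note the exception: Mg has a higher first ionization energy than Al, contrary to the simple trend — Al's single 3p electron is easier to remove than one from Mg's filled 3s².
Approximate values (kJ/mol): F 1681, Na 496, Mg 738, Al 578, S 1000, Rb 403.
So from lowest to highest: Rb < Na < Al < Mg < S < F.

Rb < Na < Al < Mg < S < F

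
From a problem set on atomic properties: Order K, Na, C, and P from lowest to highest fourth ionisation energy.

IE_4 is the cost of taking one more electron from the +3 cation: K³⁺ is already 2 electrons into the core; Na³⁺ is already 2 electrons into the core; C³⁺ still has 1 valence electron; P³⁺ still has 2 valence electrons.
Usually core removal costs more than valence removal, but here the competition is close: a tightly held n=2 valence electron can cost more to remove than an n=3 core electron, so the actual values have to decide it.
Valence configurations: C³⁺ [He]2s¹, P³⁺ [Ne]3s².
Tabulated IE_4 (kJ/mol): K 5877, Na 9543, C 6223, P 4964.
Overall IE_4 order: P < K < C < Na.

P < K < C < Na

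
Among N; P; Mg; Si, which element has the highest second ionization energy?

N

Consider each +1 ion: N⁺ still has 4 valence electrons; P⁺ still has 4 valence electrons; Mg⁺ still has 1 valence electron; Si⁺ still has 3 valence electrons.
All are still removing valence electrons, so compare the +1 ions as you would atoms: IE_2 generally rises across a period (higher Z_eff) and falls down a group (larger shell), subject to the usual subshell exceptions.
Valence configurations: N⁺ [He]2s²2p², P⁺ [Ne]3s²3p², Mg⁺ [Ne]3s¹, Si⁺ [Ne]3s²3p¹.
The numbers (kJ/mol): N 2856, P 1907, Mg 1451, Si 1577.
Hence IE_2: Mg < Si < P < N.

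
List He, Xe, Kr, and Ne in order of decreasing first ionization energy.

He > Ne > Kr > Xe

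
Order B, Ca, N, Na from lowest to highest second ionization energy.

Ca < B < N < Na

Consider each +1 ion: B⁺ still has 2 valence electrons; Ca⁺ still has 1 valence electron; N⁺ still has 4 valence electrons; Na⁺ is the bare [Ne] core.
Pulling an electron out of a noble-gas core costs far more than removing a remaining valence electron, so Na sits at the high end of IE_2.
Valence configurations: B⁺ [He]2s², Ca⁺ [Ar]4s¹, N⁺ [He]2s²2p².
Approximate IE_2 values (kJ/mol): B 2427, Ca 1145, N 2856, Na 4562.
Putting it together, IE_2: Ca < B < N < Na.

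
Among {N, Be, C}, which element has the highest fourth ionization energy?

After 3 electrons have been removed, what remains? N³⁺ still has 2 valence electrons; Be³⁺ is already 1 electron into the core; C³⁺ still has 1 valence electron.
Pulling an electron out of a noble-gas core costs far more than removing a remaining valence electron, so Be sits at the high end of IE_4.
Valence configurations: N³⁺ [He]2s², C³⁺ [He]2s¹.
The numbers (kJ/mol): N 7475, Be 21007, C 6223.
So the fourth ionization energies run C < N < Be.

Be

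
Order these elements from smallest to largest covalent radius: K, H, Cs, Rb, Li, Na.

H is in period 1, group 1; Li is in period 2, group 1; Na is in period 3, group 1; K is in period 4, group 1; Rb is in period 5, group 1; Cs is in period 6, group 1.
Moving right in a period, electrons are added to the same shell under a stronger nuclear pull, so atoms get smaller; moving down, a new shell is opened and atoms get larger.
All are in group 1, so atomic radius increases down the group.
So from smallest to largest: H < Li < Na < K < Rb < Cs.

H < Li < Na < K < Rb < Cs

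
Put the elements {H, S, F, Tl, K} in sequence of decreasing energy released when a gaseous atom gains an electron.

F > S > H > K > Tl

H is in period 1, group 1; F is in period 2, group 17; S is in period 3, group 16; K is in period 4, group 1; Tl is in period 6, group 13.
EA tends to increase across a period and decrease down a group, though the pattern is less regular than for IE or radius.
These span different periods and groups, so the two trends combine.
K > Tl: period and group pull opposite ways; the down-group shift dominates (48 vs 19 kJ/mol).
H > K: H sits above K in group 1, so the down-group effect alone puts H higher.
S > H: period and group pull opposite ways; the across-period shift dominates (200 vs 73 kJ/mol).
F > S: both effects reinforce here, so F is clearly the higher of the two.
Tabulated electron affinity (kJ/mol): H 73, F 328, S 200, K 48, Tl 19.
So from highest to lowest: F > S > H > K > Tl.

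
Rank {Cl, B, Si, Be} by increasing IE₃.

Consider each +2 ion: Cl²⁺ still has 5 valence electrons; B²⁺ still has 1 valence electron; Si²⁺ still has 2 valence electrons; Be²⁺ is the bare [He] core.
Breaking into a closed-shell core is much more expensive than removing a leftover valence electron — Be has the largest IE_3 here.
Valence configurations: Cl²⁺ [Ne]3s²3p³, B²⁺ [He]2s¹, Si²⁺ [Ne]3s².
Approximate IE_3 values (kJ/mol): Cl 3822, B 3660, Si 3232, Be 14849.
Putting it together, IE_3: Si < B < Cl < Be.

Si < B < Cl < Be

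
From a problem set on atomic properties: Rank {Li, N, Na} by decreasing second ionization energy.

The second ionization energy removes an electron from the +1 ion. For each element: Li⁺ is the bare [He] core; N⁺ still has 4 valence electrons; Na⁺ is the bare [Ne] core.
Breaking into a closed-shell core is much more expensive than removing a leftover valence electron — Na and Li have the largest IE_2 here.
Approximate IE_2 values (kJ/mol): Li 7298, N 2856, Na 4562.
So the second ionization energies run N < Na < Li.

Li, Na, N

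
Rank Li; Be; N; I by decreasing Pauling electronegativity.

N > I > Be > Li

Li is in period 2, group 1; Be is in period 2, group 2; N is in period 2, group 15; I is in period 5, group 17.
EN rises left→right (higher Z_eff, smaller atoms) and falls top→bottom (larger, more shielded atoms).
Neither a single period nor a single group — weigh both effects.
Be > Li: Be lies to the right of Li in period 2, so the across-period effect alone puts Be higher.
I > Be: the two effects oppose for this pair; the across-period effect wins (2.66 vs 1.57).
N > I: period and group pull opposite ways; the down-group shift dominates (3.04 vs 2.66).
For reference (Pauling): Li 0.98, Be 1.57, N 3.04, I 2.66.
So from highest to lowest: N > I > Be > Li.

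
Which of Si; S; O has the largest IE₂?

O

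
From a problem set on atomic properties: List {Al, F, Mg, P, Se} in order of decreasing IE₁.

First ionization energy rises across a period (greater Z_eff holds electrons more tightly) and falls down a group (valence electrons are farther from the nucleus).
Here both period and group differ, so the two effects have to be weighed against each other.
Mg > Al: this pair runs against the simple trend — see the exception note.
Se > Mg: period and group pull opposite ways; the across-period shift dominates (941 vs 738 kJ/mol).
P > Se: period and group pull opposite ways; the down-group shift dominates (1012 vs 941 kJ/mol).
F > P: relative to P, both the across-period and down-group shifts push F's first ionization energy up.
Note the exception: Mg has a higher first ionization energy than Al, contrary to the simple trend — Al's single 3p electron is easier to remove than one from Mg's filled 3s².
For reference (kJ/mol): F 1681, Mg 738, Al 578, P 1012, Se 941.
So from highest to lowest: F > P > Se > Mg > Al.

F > P > Se > Mg > Al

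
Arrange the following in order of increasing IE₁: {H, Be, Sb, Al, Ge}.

Al, Ge, Sb, Be, H

H is in period 1, group 1; Be is in period 2, group 2; Al is in period 3, group 13; Ge is in period 4, group 14; Sb is in period 5, group 15.
Removing the outermost electron gets harder across a period and easier down a group.
These sit on a diagonal, where the across-period and down-group effects partly cancel.
Ge > Al: period and group pull opposite ways; the across-period shift dominates (762 vs 578 kJ/mol).
Sb > Ge: the two effects oppose for this pair; the across-period effect wins (831 vs 762 kJ/mol).
Be > Sb: period and group pull opposite ways; the down-group shift dominates (900 vs 831 kJ/mol).
H > Be: the two effects oppose for this pair; the down-group effect wins (1312 vs 900 kJ/mol).
For reference (kJ/mol): H 1312, Be 900, Al 578, Ge 762, Sb 831.
So from lowest to highest: Al < Ge < Sb < Be < H.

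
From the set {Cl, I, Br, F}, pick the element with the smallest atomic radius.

F

F is in period 2, group 17; Cl is in period 3, group 17; Br is in period 4, group 17; I is in period 5, group 17.
Atomic radius shrinks across a period as nuclear charge pulls the same shell inward, and grows down a group as new shells are added.
All are in group 17, so atomic radius increases down the group.
The smallest atomic radius among these belongs to F.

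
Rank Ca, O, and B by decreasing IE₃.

O > Ca > B

After 2 electrons have been removed, what remains? Ca²⁺ is the bare [Ar] core; O²⁺ still has 4 valence electrons; B²⁺ still has 1 valence electron.
Usually core removal costs more than valence removal, but here the competition is close: a tightly held n=2 valence electron can cost more to remove than an n=3 core electron, so the actual values have to decide it.
Valence configurations: O²⁺ [He]2s²2p², B²⁺ [He]2s¹.
The numbers (kJ/mol): Ca 4912, O 5300, B 3660.
Overall IE_3 order: B < Ca < O.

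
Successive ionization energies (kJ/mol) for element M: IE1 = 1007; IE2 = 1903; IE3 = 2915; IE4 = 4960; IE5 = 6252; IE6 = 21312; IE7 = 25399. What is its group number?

Group 15

Look for the largest jump between consecutive ionization energies: IE6/IE5 ≈ 3.4, far larger than any earlier ratio.
That jump marks the point where a core electron is being removed. So the atom has 5 valence electrons.
A main-group element with 5 valence electrons is in group 15.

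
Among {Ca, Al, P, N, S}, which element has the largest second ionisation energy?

N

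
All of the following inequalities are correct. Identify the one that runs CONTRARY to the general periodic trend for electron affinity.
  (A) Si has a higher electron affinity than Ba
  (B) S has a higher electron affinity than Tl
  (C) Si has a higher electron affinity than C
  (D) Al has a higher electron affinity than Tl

(C)

The general trend: electron affinity increases across a period and decreases down a group.
(A) Si (period 3, group 14) vs Ba (period 6, group 2): the stated order agrees with the simple trend.
(B) S (period 3, group 16) vs Tl (period 6, group 13): the stated order agrees with the simple trend.
(C) Si (period 3, group 14) vs C (period 2, group 14): the stated order contradicts the simple trend.
(D) Al (period 3, group 13) vs Tl (period 6, group 13): the stated order agrees with the simple trend.
The exception is (C): Si's larger, more diffuse 3p orbitals accept an added electron slightly more readily than C's compact 2p.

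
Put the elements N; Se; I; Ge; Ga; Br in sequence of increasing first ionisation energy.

Ga < Ge < Se < I < Br < N

N is in period 2, group 15; Ga is in period 4, group 13; Ge is in period 4, group 14; Se is in period 4, group 16; Br is in period 4, group 17; I is in period 5, group 17.
First ionization energy rises across a period (greater Z_eff holds electrons more tightly) and falls down a group (valence electrons are farther from the nucleus).
These span different periods and groups, so the two trends combine.
Ge > Ga: Ge lies to the right of Ga in period 4, so the across-period effect alone puts Ge higher.
Se > Ge: both are in period 4; the period trend gives Se the larger value.
I > Se: the two effects oppose for this pair; the across-period effect wins (1008 vs 941 kJ/mol).
Br > I: Br sits above I in group 17, so the down-group effect alone puts Br higher.
N > Br: period and group pull opposite ways; the down-group shift dominates (1402 vs 1140 kJ/mol).
Tabulated first ionization energy (kJ/mol): N 1402, Ga 579, Ge 762, Se 941, Br 1140, I 1008.
So from lowest to highest: Ga < Ge < Se < I < Br < N.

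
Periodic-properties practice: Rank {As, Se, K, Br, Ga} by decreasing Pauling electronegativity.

Br > Se > As > Ga > K

K is in period 4, group 1; Ga is in period 4, group 13; As is in period 4, group 15; Se is in period 4, group 16; Br is in period 4, group 17.
Atoms toward the upper right of the periodic table pull bonding electrons most strongly.
All lie in period 4, so electronegativity increases left to right.
So from highest to lowest: Br > Se > As > Ga > K.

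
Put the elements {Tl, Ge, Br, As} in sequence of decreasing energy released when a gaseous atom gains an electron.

Ge is in period 4, group 14; As is in period 4, group 15; Br is in period 4, group 17; Tl is in period 6, group 13.
Electron affinity generally becomes more exothermic across a period toward the halogens and less exothermic down a group.
Here both period and group differ, so the two effects have to be weighed against each other.
As > Tl: relative to Tl, both the across-period and down-group shifts push As's electron affinity up.
Ge > As: this pair runs against the simple trend — see the exception note.
Br > Ge: Br lies to the right of Ge in period 4, so the across-period effect alone puts Br higher.
Note the exception: Ge has a higher electron affinity than As, contrary to the simple trend — adding an electron to As's half-filled 4p³ is unfavourable, so Ge (4p²) has the more exothermic EA.
Approximate values (kJ/mol): Ge 119, As 78, Br 325, Tl 19.
So from highest to lowest: Br > Ge > As > Tl.

Br, Ge, As, Tl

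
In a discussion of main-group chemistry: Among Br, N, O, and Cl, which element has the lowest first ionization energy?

N is in period 2, group 15; O is in period 2, group 16; Cl is in period 3, group 17; Br is in period 4, group 17.
Across a period the outer electron is held more tightly (higher IE₁); down a group it sits in a higher shell, more shielded, and comes off more easily.
Neither a single period nor a single group — weigh both effects.
Cl > Br: Cl sits above Br in group 17, so the down-group effect alone puts Cl higher.
O > Cl: period and group pull opposite ways; the down-group shift dominates (1314 vs 1251 kJ/mol).
N > O: this pair runs against the simple trend — see the exception note.
Note the exception: N has a higher first ionization energy than O, contrary to the simple trend — pairing an electron in O's 2p⁴ costs repulsion energy, so O ionizes more easily than half-filled N (2p³).
For reference (kJ/mol): N 1402, O 1314, Cl 1251, Br 1140.
The lowest first ionization energy among these belongs to Br.

Br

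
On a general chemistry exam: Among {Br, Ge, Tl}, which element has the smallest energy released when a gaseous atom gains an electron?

Ge is in period 4, group 14; Br is in period 4, group 17; Tl is in period 6, group 13.
Atoms with high Z_eff and room in the valence shell (especially the halogens) have the most exothermic electron affinities.
These span different periods and groups, so the two trends combine.
Ge > Tl: both effects reinforce here, so Ge is clearly the higher of the two.
Br > Ge: Br lies to the right of Ge in period 4, so the across-period effect alone puts Br higher.
For reference (kJ/mol): Ge 119, Br 325, Tl 19.
The smallest energy released when a gaseous atom gains an electron among these belongs to Tl.

Tl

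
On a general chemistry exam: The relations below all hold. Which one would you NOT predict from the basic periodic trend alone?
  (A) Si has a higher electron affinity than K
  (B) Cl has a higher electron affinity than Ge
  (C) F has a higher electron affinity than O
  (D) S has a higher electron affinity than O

The general trend: electron affinity increases across a period and decreases down a group.
(A) Si (period 3, group 14) vs K (period 4, group 1): the stated order agrees with the simple trend.
(B) Cl (period 3, group 17) vs Ge (period 4, group 14): the stated order agrees with the simple trend.
(C) F (period 2, group 17) vs O (period 2, group 16): the stated order agrees with the simple trend.
(D) S (period 3, group 16) vs O (period 2, group 16): the stated order contradicts the simple trend.
The exception is (D): the compact 2p subshell of O repels the added electron more than S's larger 3p does.

(D)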